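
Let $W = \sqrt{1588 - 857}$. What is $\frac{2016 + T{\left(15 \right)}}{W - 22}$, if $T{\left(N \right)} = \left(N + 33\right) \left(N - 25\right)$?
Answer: $\frac{33792}{247} + \frac{1536 \sqrt{731}}{247} \approx 304.94$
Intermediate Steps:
$T{\left(N \right)} = \left(-25 + N\right) \left(33 + N\right)$ ($T{\left(N \right)} = \left(33 + N\right) \left(-25 + N\right) = \left(-25 + N\right) \left(33 + N\right)$)
$W = \sqrt{731} \approx 27.037$
$\frac{2016 + T{\left(15 \right)}}{W - 22} = \frac{2016 + \left(-825 + 15^{2} + 8 \cdot 15\right)}{\sqrt{731} - 22} = \frac{2016 + \left(-825 + 225 + 120\right)}{-22 + \sqrt{731}} = \frac{2016 - 480}{-22 + \sqrt{731}} = \frac{1536}{-22 + \sqrt{731}}$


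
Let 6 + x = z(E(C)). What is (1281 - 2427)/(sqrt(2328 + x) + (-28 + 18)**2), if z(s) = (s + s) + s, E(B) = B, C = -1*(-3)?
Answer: -114600/7669 + 3438*sqrt(259)/7669 ≈ -7.7286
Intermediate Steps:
C = 3
z(s) = 3*s (z(s) = 2*s + s = 3*s)
x = 3 (x = -6 + 3*3 = -6 + 9 = 3)
(1281 - 2427)/(sqrt(2328 + x) + (-28 + 18)**2) = (1281 - 2427)/(sqrt(2328 + 3) + (-28 + 18)**2) = -1146/(sqrt(2331) + (-10)**2) = -1146/(3*sqrt(259) + 100) = -1146/(100 + 3*sqrt(259))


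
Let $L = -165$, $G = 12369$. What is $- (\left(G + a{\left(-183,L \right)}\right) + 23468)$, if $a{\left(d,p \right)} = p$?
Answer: $-35672$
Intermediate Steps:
$- (\left(G + a{\left(-183,L \right)}\right) + 23468) = - (\left(12369 - 165\right) + 23468) = - (12204 + 23468) = \left(-1\right) 35672 = -35672$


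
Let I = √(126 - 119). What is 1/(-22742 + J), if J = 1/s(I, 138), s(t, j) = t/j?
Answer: -79597/1810185452 - 69*√7/1810185452 ≈ -4.4073e-5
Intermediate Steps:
I = √7 ≈ 2.6458
J = 138*√7/7 (J = 1/(√7/138) = 138*√7/7 ≈ 52.159)
1/(-22742 + J) = 1/(-22742 + 138*√7/7)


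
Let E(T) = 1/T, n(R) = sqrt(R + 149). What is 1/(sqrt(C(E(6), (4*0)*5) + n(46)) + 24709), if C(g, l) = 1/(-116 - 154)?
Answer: 1/(24709 + sqrt(-1/270 + sqrt(195))) ≈ 4.0465e-5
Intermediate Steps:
n(R) = sqrt(149 + R)
C(g, l) = -1/270 (C(g, l) = 1/(-270) = -1/270)
1/(sqrt(C(E(6), (4*0)*5) + n(46)) + 24709) = 1/(sqrt(-1/270 + sqrt(149 + 46)) + 24709) = 1/(sqrt(-1/270 + sqrt(195)) + 24709) = 1/(24709 + sqrt(-1/270 + sqrt(195)))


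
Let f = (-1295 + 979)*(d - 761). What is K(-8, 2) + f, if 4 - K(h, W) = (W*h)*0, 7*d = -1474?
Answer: 2149144/7 ≈ 3.0702e+5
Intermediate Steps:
d = -1474/7 (d = (⅐)*(-1474) = -1474/7 ≈ -210.57)
K(h, W) = 4 (K(h, W) = 4 - W*h*0 = 4 - 1*0 = 4 + 0 = 4)
f = 2149116/7 (f = (-1295 + 979)*(-1474/7 - 761) = -316*(-6801/7) = 2149116/7 ≈ 3.0702e+5)
K(-8, 2) + f = 4 + 2149116/7 = 2149144/7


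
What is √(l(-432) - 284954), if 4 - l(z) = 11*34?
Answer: 2*I*√71331 ≈ 534.16*I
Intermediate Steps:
l(z) = -370 (l(z) = 4 - 11*34 = 4 - 1*374 = 4 - 374 = -370)
√(l(-432) - 284954) = √(-370 - 284954) = √(-285324) = 2*I*√71331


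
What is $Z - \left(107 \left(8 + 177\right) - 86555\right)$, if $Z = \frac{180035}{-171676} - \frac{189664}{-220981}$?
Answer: $\frac{2532675852697089}{37937134156} \approx 66760.0$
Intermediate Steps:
$Z = - \frac{7223557471}{37937134156}$ ($Z = 180035 \left(- \frac{1}{171676}\right) - - \frac{189664}{220981} = - \frac{180035}{171676} + \frac{189664}{220981} = - \frac{7223557471}{37937134156} \approx -0.19041$)
$Z - \left(107 \left(8 + 177\right) - 86555\right) = - \frac{7223557471}{37937134156} - \left(107 \left(8 + 177\right) - 86555\right) = - \frac{7223557471}{37937134156} - \left(107 \cdot 185 - 86555\right) = - \frac{7223557471}{37937134156} - \left(19795 - 86555\right) = - \frac{7223557471}{37937134156} - -66760 = - \frac{7223557471}{37937134156} + 66760 = \frac{2532675852697089}{37937134156}$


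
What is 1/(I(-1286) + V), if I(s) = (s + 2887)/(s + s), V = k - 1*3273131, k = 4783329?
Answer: 2572/3884227655 ≈ 6.6216e-7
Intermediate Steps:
V = 1510198 (V = 4783329 - 1*3273131 = 4783329 - 3273131 = 1510198)
I(s) = (2887 + s)/(2*s) (I(s) = (2887 + s)/((2*s)) = (2887 + s)*(1/(2*s)) = (2887 + s)/(2*s))
1/(I(-1286) + V) = 1/((½)*(2887 - 1286)/(-1286) + 1510198) = 1/((½)*(-1/1286)*1601 + 1510198) = 1/(-1601/2572 + 1510198) = 1/(3884227655/2572) = 2572/3884227655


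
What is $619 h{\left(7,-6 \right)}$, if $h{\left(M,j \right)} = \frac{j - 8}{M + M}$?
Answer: $-619$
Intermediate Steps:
$h{\left(M,j \right)} = \frac{-8 + j}{2 M}$
$619 h{\left(7,-6 \right)} = 619 \frac{-8 - 6}{2 \cdot 7} = 619 \cdot \frac{1}{2} \cdot \frac{1}{7} \left(-14\right) = 619 \left(-1\right) = -619$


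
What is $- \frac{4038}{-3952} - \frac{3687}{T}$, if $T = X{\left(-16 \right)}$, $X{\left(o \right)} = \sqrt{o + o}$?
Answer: $\frac{2019}{1976} + \frac{3687 i \sqrt{2}}{8} \approx 1.0218 + 651.78 i$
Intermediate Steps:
$X{\left(o \right)} = \sqrt{2} \sqrt{o}$ ($X{\left(o \right)} = \sqrt{2 o} = \sqrt{2} \sqrt{o}$)
$T = 4 i \sqrt{2}$ ($T = \sqrt{2} \sqrt{-16} = \sqrt{2} \cdot 4 i = 4 i \sqrt{2} \approx 5.6569 i$)
$- \frac{4038}{-3952} - \frac{3687}{T} = - \frac{4038}{-3952} - \frac{3687}{4 i \sqrt{2}} = \left(-4038\right) \left(- \frac{1}{3952}\right) - 3687 \left(- \frac{i \sqrt{2}}{8}\right) = \frac{2019}{1976} + \frac{3687 i \sqrt{2}}{8}$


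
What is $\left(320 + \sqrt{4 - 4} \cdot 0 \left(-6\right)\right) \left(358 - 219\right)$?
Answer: $44480$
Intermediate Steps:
$\left(320 + \sqrt{4 - 4} \cdot 0 \left(-6\right)\right) \left(358 - 219\right) = \left(320 + \sqrt{0} \cdot 0 \left(-6\right)\right) 139 = \left(320 + 0 \cdot 0 \left(-6\right)\right) 139 = \left(320 + 0 \left(-6\right)\right) 139 = \left(320 + 0\right) 139 = 320 \cdot 139 = 44480$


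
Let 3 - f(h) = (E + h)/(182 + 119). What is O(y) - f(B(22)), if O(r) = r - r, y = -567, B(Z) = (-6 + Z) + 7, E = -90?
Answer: -970/301 ≈ -3.2226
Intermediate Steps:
B(Z) = 1 + Z
f(h) = 993/301 - h/301 (f(h) = 3 - (-90 + h)/(182 + 119) = 3 - (-90 + h)/301 = 3 - (-90/301 + h/301) = 3 + (90/301 - h/301) = 993/301 - h/301)
O(r) = 0
O(y) - f(B(22)) = 0 - (993/301 - (1 + 22)/301) = 0 - (993/301 - 1/301*23) = 0 - (993/301 - 23/301) = 0 - 1*970/301 = 0 - 970/301 = -970/301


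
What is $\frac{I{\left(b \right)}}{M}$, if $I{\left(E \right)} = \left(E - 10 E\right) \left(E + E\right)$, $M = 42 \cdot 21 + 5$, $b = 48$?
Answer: $- \frac{41472}{887} \approx -46.755$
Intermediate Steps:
$M = 887$ ($M = 882 + 5 = 887$)
$I{\left(E \right)} = - 18 E^{2}$ ($I{\left(E \right)} = - 9 E 2 E = - 18 E^{2}$)
$\frac{I{\left(b \right)}}{M} = \frac{\left(-18\right) 48^{2}}{887} = \left(-18\right) 2304 \cdot \frac{1}{887} = \left(-41472\right) \frac{1}{887} = - \frac{41472}{887}$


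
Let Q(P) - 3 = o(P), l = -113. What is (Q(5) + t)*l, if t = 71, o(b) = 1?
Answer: -8475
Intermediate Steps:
Q(P) = 4 (Q(P) = 3 + 1 = 4)
(Q(5) + t)*l = (4 + 71)*(-113) = 75*(-113) = -8475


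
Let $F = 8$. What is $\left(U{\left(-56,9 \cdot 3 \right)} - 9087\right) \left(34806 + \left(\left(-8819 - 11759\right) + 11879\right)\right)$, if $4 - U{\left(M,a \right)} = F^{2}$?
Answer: $-238800729$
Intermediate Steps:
$U{\left(M,a \right)} = -60$ ($U{\left(M,a \right)} = 4 - 8^{2} = 4 - 64 = -60$)
$\left(U{\left(-56,9 \cdot 3 \right)} - 9087\right) \left(34806 + \left(\left(-8819 - 11759\right) + 11879\right)\right) = \left(-60 - 9087\right) \left(34806 + \left(\left(-8819 - 11759\right) + 11879\right)\right) = - 9147 \left(34806 + \left(-20578 + 11879\right)\right) = - 9147 \left(34806 - 8699\right) = \left(-9147\right) 26107 = -238800729$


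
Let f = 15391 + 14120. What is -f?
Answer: -29511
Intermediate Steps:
f = 29511
-f = -1*29511 = -29511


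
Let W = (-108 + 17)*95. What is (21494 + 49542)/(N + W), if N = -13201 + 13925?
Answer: -71036/7921 ≈ -8.9681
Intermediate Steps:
N = 724
W = -8645 (W = -91*95 = -8645)
(21494 + 49542)/(N + W) = (21494 + 49542)/(724 - 8645) = 71036/(-7921) = 71036*(-1/7921) = -71036/7921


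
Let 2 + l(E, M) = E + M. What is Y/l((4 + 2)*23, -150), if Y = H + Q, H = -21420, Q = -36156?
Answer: 28788/7 ≈ 4112.6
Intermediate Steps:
Y = -57576 (Y = -21420 - 36156 = -57576)
l(E, M) = -2 + E + M (l(E, M) = -2 + (E + M) = -2 + E + M)
Y/l((4 + 2)*23, -150) = -57576/(-2 + (4 + 2)*23 - 150) = -57576/(-2 + 6*23 - 150) = -57576/(-2 + 138 - 150) = -57576/(-14) = -57576*(-1/14) = 28788/7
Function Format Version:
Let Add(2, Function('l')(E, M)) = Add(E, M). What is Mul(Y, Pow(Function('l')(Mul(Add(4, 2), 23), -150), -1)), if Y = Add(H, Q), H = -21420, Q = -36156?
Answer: Rational(28788, 7) ≈ 4112.6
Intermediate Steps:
Y = -57576 (Y = Add(-21420, -36156) = -57576)
Function('l')(E, M) = Add(-2, E, M) (Function('l')(E, M) = Add(-2, Add(E, M)) = Add(-2, E, M))
Mul(Y, Pow(Function('l')(Mul(Add(4, 2), 23), -150), -1)) = Mul(-57576, Pow(Add(-2, Mul(Add(4, 2), 23), -150), -1)) = Mul(-57576, Pow(Add(-2, Mul(6, 23), -150), -1)) = Mul(-57576, Pow(Add(-2, 138, -150), -1)) = Mul(-57576, Pow(-14, -1)) = Mul(-57576, Rational(-1, 14)) = Rational(28788, 7)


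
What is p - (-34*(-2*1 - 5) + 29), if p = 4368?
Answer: 4101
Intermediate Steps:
p - (-34*(-2*1 - 5) + 29) = 4368 - (-34*(-2*1 - 5) + 29) = 4368 - (-34*(-2 - 5) + 29) = 4368 - (-34*(-7) + 29) = 4368 - (238 + 29) = 4368 - 1*267 = 4368 - 267 = 4101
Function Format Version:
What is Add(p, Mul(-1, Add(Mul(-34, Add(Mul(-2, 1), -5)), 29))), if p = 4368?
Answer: 4101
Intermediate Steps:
Add(p, Mul(-1, Add(Mul(-34, Add(Mul(-2, 1), -5)), 29))) = Add(4368, Mul(-1, Add(Mul(-34, Add(Mul(-2, 1), -5)), 29))) = Add(4368, Mul(-1, Add(Mul(-34, Add(-2, -5)), 29))) = Add(4368, Mul(-1, Add(Mul(-34, -7), 29))) = Add(4368, Mul(-1, Add(238, 29))) = Add(4368, Mul(-1, 267)) = Add(4368, -267) = 4101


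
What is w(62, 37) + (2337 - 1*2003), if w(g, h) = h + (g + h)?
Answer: 470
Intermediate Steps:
w(g, h) = g + 2*h
w(62, 37) + (2337 - 1*2003) = (62 + 2*37) + (2337 - 1*2003) = (62 + 74) + (2337 - 2003) = 136 + 334 = 470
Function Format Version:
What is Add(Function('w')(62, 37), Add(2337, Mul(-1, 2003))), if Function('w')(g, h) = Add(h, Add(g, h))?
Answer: 470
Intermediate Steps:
Function('w')(g, h) = Add(g, Mul(2, h))
Add(Function('w')(62, 37), Add(2337, Mul(-1, 2003))) = Add(Add(62, Mul(2, 37)), Add(2337, Mul(-1, 2003))) = Add(Add(62, 74), Add(2337, -2003)) = Add(136, 334) = 470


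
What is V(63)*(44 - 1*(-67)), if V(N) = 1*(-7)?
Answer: -777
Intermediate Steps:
V(N) = -7
V(63)*(44 - 1*(-67)) = -7*(44 - 1*(-67)) = -7*(44 + 67) = -7*111 = -777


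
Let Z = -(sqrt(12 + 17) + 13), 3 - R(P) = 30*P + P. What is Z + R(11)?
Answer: -351 - sqrt(29) ≈ -356.39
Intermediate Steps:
R(P) = 3 - 31*P (R(P) = 3 - (30*P + P) = 3 - 31*P)
Z = -13 - sqrt(29) (Z = -(sqrt(29) + 13) = -(13 + sqrt(29)) = -13 - sqrt(29) ≈ -18.385)
Z + R(11) = (-13 - sqrt(29)) + (3 - 31*11) = (-13 - sqrt(29)) + (3 - 341) = (-13 - sqrt(29)) - 338 = -351 - sqrt(29)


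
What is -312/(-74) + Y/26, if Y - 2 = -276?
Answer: -3041/481 ≈ -6.3222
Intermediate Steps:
Y = -274 (Y = 2 - 276 = -274)
-312/(-74) + Y/26 = -312/(-74) - 274/26 = -312*(-1/74) - 274*1/26 = 156/37 - 137/13 = -3041/481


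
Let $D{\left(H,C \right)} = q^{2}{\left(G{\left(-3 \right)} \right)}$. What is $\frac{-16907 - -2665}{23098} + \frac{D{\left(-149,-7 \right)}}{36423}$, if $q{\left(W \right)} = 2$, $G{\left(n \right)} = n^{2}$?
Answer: $- \frac{259321987}{420649227} \approx -0.61648$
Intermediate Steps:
$D{\left(H,C \right)} = 4$ ($D{\left(H,C \right)} = 2^{2} = 4$)
$\frac{-16907 - -2665}{23098} + \frac{D{\left(-149,-7 \right)}}{36423} = \frac{-16907 - -2665}{23098} + \frac{4}{36423} = \left(-16907 + 2665\right) \frac{1}{23098} + 4 \cdot \frac{1}{36423} = \left(-14242\right) \frac{1}{23098} + \frac{4}{36423} = - \frac{7121}{11549} + \frac{4}{36423} = - \frac{259321987}{420649227}$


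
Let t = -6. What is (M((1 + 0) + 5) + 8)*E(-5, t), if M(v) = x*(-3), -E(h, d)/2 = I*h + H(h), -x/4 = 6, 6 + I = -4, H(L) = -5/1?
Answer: -7200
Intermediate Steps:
H(L) = -5 (H(L) = -5*1 = -5)
I = -10 (I = -6 - 4 = -10)
x = -24 (x = -4*6 = -24)
E(h, d) = 10 + 20*h (E(h, d) = -2*(-10*h - 5) = -2*(-5 - 10*h) = 10 + 20*h)
M(v) = 72 (M(v) = -24*(-3) = 72)
(M((1 + 0) + 5) + 8)*E(-5, t) = (72 + 8)*(10 + 20*(-5)) = 80*(10 - 100) = 80*(-90) = -7200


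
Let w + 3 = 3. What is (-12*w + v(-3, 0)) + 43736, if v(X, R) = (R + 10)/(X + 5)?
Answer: 43741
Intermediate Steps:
v(X, R) = (10 + R)/(5 + X)
w = 0 (w = -3 + 3 = 0)
(-12*w + v(-3, 0)) + 43736 = (-12*0 + (10 + 0)/(5 - 3)) + 43736 = (0 + 10/2) + 43736 = (0 + (½)*10) + 43736 = (0 + 5) + 43736 = 5 + 43736 = 43741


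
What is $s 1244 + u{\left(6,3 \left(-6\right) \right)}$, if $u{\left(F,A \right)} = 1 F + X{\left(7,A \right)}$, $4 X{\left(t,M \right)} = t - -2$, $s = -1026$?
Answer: $- \frac{5105343}{4} \approx -1.2763 \cdot 10^{6}$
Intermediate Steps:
$X{\left(t,M \right)} = \frac{1}{2} + \frac{t}{4}$ ($X{\left(t,M \right)} = \frac{t - -2}{4} = \frac{t + 2}{4} = \frac{2 + t}{4} = \frac{1}{2} + \frac{t}{4}$)
$u{\left(F,A \right)} = \frac{9}{4} + F$ ($u{\left(F,A \right)} = 1 F + \left(\frac{1}{2} + \frac{1}{4} \cdot 7\right) = F + \left(\frac{1}{2} + \frac{7}{4}\right) = F + \frac{9}{4} = \frac{9}{4} + F$)
$s 1244 + u{\left(6,3 \left(-6\right) \right)} = \left(-1026\right) 1244 + \left(\frac{9}{4} + 6\right) = -1276344 + \frac{33}{4} = - \frac{5105343}{4}$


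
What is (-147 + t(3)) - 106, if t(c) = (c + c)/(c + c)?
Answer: -252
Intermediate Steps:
t(c) = 1 (t(c) = (2*c)/((2*c)) = (2*c)*(1/(2*c)) = 1)
(-147 + t(3)) - 106 = (-147 + 1) - 106 = -146 - 106 = -252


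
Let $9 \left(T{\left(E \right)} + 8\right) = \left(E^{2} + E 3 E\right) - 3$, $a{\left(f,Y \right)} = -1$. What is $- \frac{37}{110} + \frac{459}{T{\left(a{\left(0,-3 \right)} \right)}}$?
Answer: $- \frac{457037}{7810} \approx -58.519$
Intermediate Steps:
$T{\left(E \right)} = - \frac{25}{3} + \frac{4 E^{2}}{9}$ ($T{\left(E \right)} = -8 + \frac{\left(E^{2} + E 3 E\right) - 3}{9} = -8 + \frac{\left(E^{2} + 3 E E\right) - 3}{9} = -8 + \frac{\left(E^{2} + 3 E^{2}\right) - 3}{9} = -8 + \frac{4 E^{2} - 3}{9} = -8 + \frac{-3 + 4 E^{2}}{9} = -8 + \left(- \frac{1}{3} + \frac{4 E^{2}}{9}\right) = - \frac{25}{3} + \frac{4 E^{2}}{9}$)
$- \frac{37}{110} + \frac{459}{T{\left(a{\left(0,-3 \right)} \right)}} = - \frac{37}{110} + \frac{459}{- \frac{25}{3} + \frac{4 \left(-1\right)^{2}}{9}} = \left(-37\right) \frac{1}{110} + \frac{459}{- \frac{25}{3} + \frac{4}{9} \cdot 1} = - \frac{37}{110} + \frac{459}{- \frac{25}{3} + \frac{4}{9}} = - \frac{37}{110} + \frac{459}{- \frac{71}{9}} = - \frac{37}{110} + 459 \left(- \frac{9}{71}\right) = - \frac{37}{110} - \frac{4131}{71} = - \frac{457037}{7810}$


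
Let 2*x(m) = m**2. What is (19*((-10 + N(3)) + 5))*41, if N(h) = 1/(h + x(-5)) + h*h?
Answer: 98154/31 ≈ 3166.3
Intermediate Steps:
x(m) = m**2/2
N(h) = h**2 + 1/(25/2 + h) (N(h) = 1/(h + (1/2)*(-5)**2) + h*h = 1/(h + (1/2)*25) + h**2 = 1/(h + 25/2) + h**2 = 1/(25/2 + h) + h**2 = h**2 + 1/(25/2 + h))
(19*((-10 + N(3)) + 5))*41 = (19*((-10 + (2 + 2*3**3 + 25*3**2)/(25 + 2*3)) + 5))*41 = (19*((-10 + (2 + 2*27 + 25*9)/(25 + 6)) + 5))*41 = (19*((-10 + (2 + 54 + 225)/31) + 5))*41 = (19*((-10 + (1/31)*281) + 5))*41 = (19*((-10 + 281/31) + 5))*41 = (19*(-29/31 + 5))*41 = (19*(126/31))*41 = (2394/31)*41 = 98154/31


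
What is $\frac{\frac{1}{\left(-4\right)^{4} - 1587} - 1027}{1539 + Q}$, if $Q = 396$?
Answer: $- \frac{151882}{286165} \approx -0.53075$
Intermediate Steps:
$\frac{\frac{1}{\left(-4\right)^{4} - 1587} - 1027}{1539 + Q} = \frac{\frac{1}{\left(-4\right)^{4} - 1587} - 1027}{1539 + 396} = \frac{\frac{1}{256 - 1587} - 1027}{1935} = \left(\frac{1}{-1331} - 1027\right) \frac{1}{1935} = \left(- \frac{1}{1331} - 1027\right) \frac{1}{1935} = \left(- \frac{1366938}{1331}\right) \frac{1}{1935} = - \frac{151882}{286165}$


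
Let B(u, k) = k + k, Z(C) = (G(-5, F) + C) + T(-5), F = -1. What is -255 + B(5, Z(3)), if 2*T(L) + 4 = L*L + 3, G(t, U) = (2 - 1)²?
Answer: -223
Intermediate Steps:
G(t, U) = 1 (G(t, U) = 1² = 1)
T(L) = -½ + L²/2 (T(L) = -2 + (L*L + 3)/2 = -2 + (L² + 3)/2 = -2 + (3 + L²)/2 = -2 + (3/2 + L²/2) = -½ + L²/2)
Z(C) = 13 + C (Z(C) = (1 + C) + (-½ + (½)*(-5)²) = (1 + C) + (-½ + (½)*25) = (1 + C) + (-½ + 25/2) = (1 + C) + 12 = 13 + C)
B(u, k) = 2*k
-255 + B(5, Z(3)) = -255 + 2*(13 + 3) = -255 + 2*16 = -255 + 32 = -223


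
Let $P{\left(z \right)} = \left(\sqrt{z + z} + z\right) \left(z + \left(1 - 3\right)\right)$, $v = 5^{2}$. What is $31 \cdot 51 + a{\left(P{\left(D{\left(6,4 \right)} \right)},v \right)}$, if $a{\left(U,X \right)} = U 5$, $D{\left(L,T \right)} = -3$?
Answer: $1656 - 25 i \sqrt{6} \approx 1656.0 - 61.237 i$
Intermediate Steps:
$v = 25$
$P{\left(z \right)} = \left(-2 + z\right) \left(z + \sqrt{2} \sqrt{z}\right)$ ($P{\left(z \right)} = \left(\sqrt{2 z} + z\right) \left(z - 2\right) = \left(\sqrt{2} \sqrt{z} + z\right) \left(-2 + z\right) = \left(z + \sqrt{2} \sqrt{z}\right) \left(-2 + z\right) = \left(-2 + z\right) \left(z + \sqrt{2} \sqrt{z}\right)$)
$a{\left(U,X \right)} = 5 U$
$31 \cdot 51 + a{\left(P{\left(D{\left(6,4 \right)} \right)},v \right)} = 31 \cdot 51 + 5 \left(\left(-3\right)^{2} - -6 + \sqrt{2} \left(-3\right)^{\frac{3}{2}} - 2 \sqrt{2} \sqrt{-3}\right) = 1581 + 5 \left(9 + 6 + \sqrt{2} \left(- 3 i \sqrt{3}\right) - 2 \sqrt{2} i \sqrt{3}\right) = 1581 + 5 \left(9 + 6 - 3 i \sqrt{6} - 2 i \sqrt{6}\right) = 1581 + 5 \left(15 - 5 i \sqrt{6}\right) = 1581 + \left(75 - 25 i \sqrt{6}\right) = 1656 - 25 i \sqrt{6}$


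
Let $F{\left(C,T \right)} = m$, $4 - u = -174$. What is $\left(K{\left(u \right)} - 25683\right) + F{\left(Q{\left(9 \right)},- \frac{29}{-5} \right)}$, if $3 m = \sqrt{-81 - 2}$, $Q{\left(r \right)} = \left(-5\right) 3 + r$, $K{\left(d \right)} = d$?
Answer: $-25505 + \frac{i \sqrt{83}}{3} \approx -25505.0 + 3.0368 i$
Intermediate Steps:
$u = 178$ ($u = 4 - -174 = 4 + 174 = 178$)
$Q{\left(r \right)} = -15 + r$
$m = \frac{i \sqrt{83}}{3}$ ($m = \frac{\sqrt{-81 - 2}}{3} = \frac{\sqrt{-83}}{3} = \frac{i \sqrt{83}}{3} \approx 3.0368 i$)
$F{\left(C,T \right)} = \frac{i \sqrt{83}}{3}$
$\left(K{\left(u \right)} - 25683\right) + F{\left(Q{\left(9 \right)},- \frac{29}{-5} \right)} = \left(178 - 25683\right) + \frac{i \sqrt{83}}{3} = -25505 + \frac{i \sqrt{83}}{3}$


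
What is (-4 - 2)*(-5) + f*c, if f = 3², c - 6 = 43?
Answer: 471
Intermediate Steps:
c = 49 (c = 6 + 43 = 49)
f = 9
(-4 - 2)*(-5) + f*c = (-4 - 2)*(-5) + 9*49 = -6*(-5) + 441 = 30 + 441 = 471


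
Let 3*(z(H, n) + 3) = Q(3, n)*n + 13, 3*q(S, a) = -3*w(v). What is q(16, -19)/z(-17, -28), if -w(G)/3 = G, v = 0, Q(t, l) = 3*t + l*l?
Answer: 0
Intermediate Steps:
Q(t, l) = l² + 3*t (Q(t, l) = 3*t + l² = l² + 3*t)
w(G) = -3*G
q(S, a) = 0 (q(S, a) = (-(-9)*0)/3 = (-3*0)/3 = (⅓)*0 = 0)
z(H, n) = 4/3 + n*(9 + n²)/3 (z(H, n) = -3 + ((n² + 3*3)*n + 13)/3 = -3 + ((n² + 9)*n + 13)/3 = -3 + ((9 + n²)*n + 13)/3 = -3 + (n*(9 + n²) + 13)/3 = -3 + (13 + n*(9 + n²))/3 = -3 + (13/3 + n*(9 + n²)/3) = 4/3 + n*(9 + n²)/3)
q(16, -19)/z(-17, -28) = 0/(4/3 + (⅓)*(-28)*(9 + (-28)²)) = 0/(4/3 + (⅓)*(-28)*(9 + 784)) = 0/(4/3 + (⅓)*(-28)*793) = 0/(4/3 - 22204/3) = 0/(-7400) = 0*(-1/7400) = 0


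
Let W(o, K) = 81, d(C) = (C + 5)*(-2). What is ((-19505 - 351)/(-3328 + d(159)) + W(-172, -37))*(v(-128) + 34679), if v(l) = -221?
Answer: 1361056542/457 ≈ 2.9782e+6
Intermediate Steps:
d(C) = -10 - 2*C (d(C) = (5 + C)*(-2) = -10 - 2*C)
((-19505 - 351)/(-3328 + d(159)) + W(-172, -37))*(v(-128) + 34679) = ((-19505 - 351)/(-3328 + (-10 - 2*159)) + 81)*(-221 + 34679) = (-19856/(-3328 + (-10 - 318)) + 81)*34458 = (-19856/(-3328 - 328) + 81)*34458 = (-19856/(-3656) + 81)*34458 = (-19856*(-1/3656) + 81)*34458 = (2482/457 + 81)*34458 = (39499/457)*34458 = 1361056542/457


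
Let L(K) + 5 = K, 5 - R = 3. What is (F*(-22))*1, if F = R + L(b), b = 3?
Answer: 0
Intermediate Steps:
R = 2 (R = 5 - 1*3 = 5 - 3 = 2)
L(K) = -5 + K
F = 0 (F = 2 + (-5 + 3) = 2 - 2 = 0)
(F*(-22))*1 = (0*(-22))*1 = 0*1 = 0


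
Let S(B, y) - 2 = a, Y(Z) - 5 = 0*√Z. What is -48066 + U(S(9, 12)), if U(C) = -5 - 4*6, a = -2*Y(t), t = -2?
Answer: -48095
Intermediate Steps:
Y(Z) = 5 (Y(Z) = 5 + 0*√Z = 5 + 0 = 5)
a = -10 (a = -2*5 = -10)
S(B, y) = -8 (S(B, y) = 2 - 10 = -8)
U(C) = -29 (U(C) = -5 - 24 = -29)
-48066 + U(S(9, 12)) = -48066 - 29 = -48095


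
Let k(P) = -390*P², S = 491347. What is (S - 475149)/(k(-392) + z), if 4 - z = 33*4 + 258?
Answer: -8099/29964673 ≈ -0.00027028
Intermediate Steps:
z = -386 (z = 4 - (33*4 + 258) = 4 - (132 + 258) = 4 - 1*390 = 4 - 390 = -386)
(S - 475149)/(k(-392) + z) = (491347 - 475149)/(-390*(-392)² - 386) = 16198/(-390*153664 - 386) = 16198/(-59928960 - 386) = 16198/(-59929346) = 16198*(-1/59929346) = -8099/29964673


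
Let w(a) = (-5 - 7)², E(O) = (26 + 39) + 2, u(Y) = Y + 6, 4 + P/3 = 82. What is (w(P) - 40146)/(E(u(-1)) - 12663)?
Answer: 20001/6298 ≈ 3.1758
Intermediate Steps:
P = 234 (P = -12 + 3*82 = -12 + 246 = 234)
u(Y) = 6 + Y
E(O) = 67 (E(O) = 65 + 2 = 67)
w(a) = 144 (w(a) = (-12)² = 144)
(w(P) - 40146)/(E(u(-1)) - 12663) = (144 - 40146)/(67 - 12663) = -40002/(-12596) = -40002*(-1/12596) = 20001/6298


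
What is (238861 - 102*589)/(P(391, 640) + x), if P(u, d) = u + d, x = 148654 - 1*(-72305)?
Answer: 178783/221990 ≈ 0.80536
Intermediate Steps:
x = 220959 (x = 148654 + 72305 = 220959)
P(u, d) = d + u
(238861 - 102*589)/(P(391, 640) + x) = (238861 - 102*589)/((640 + 391) + 220959) = (238861 - 60078)/(1031 + 220959) = 178783/221990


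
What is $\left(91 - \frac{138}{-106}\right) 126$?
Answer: $\frac{616392}{53} \approx 11630.0$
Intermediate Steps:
$\left(91 - \frac{138}{-106}\right) 126 = \left(91 - - \frac{69}{53}\right) 126 = \left(91 + \frac{69}{53}\right) 126 = \frac{4892}{53} \cdot 126 = \frac{616392}{53}$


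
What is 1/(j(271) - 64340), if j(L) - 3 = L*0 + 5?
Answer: -1/64332 ≈ -1.5544e-5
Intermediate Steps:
j(L) = 8 (j(L) = 3 + (L*0 + 5) = 3 + (0 + 5) = 3 + 5 = 8)
1/(j(271) - 64340) = 1/(8 - 64340) = 1/(-64332) = -1/64332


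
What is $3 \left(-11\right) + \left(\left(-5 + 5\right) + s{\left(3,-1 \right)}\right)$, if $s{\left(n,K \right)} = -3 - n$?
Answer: $-39$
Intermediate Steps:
$3 \left(-11\right) + \left(\left(-5 + 5\right) + s{\left(3,-1 \right)}\right) = 3 \left(-11\right) + \left(\left(-5 + 5\right) - 6\right) = -33 + \left(0 - 6\right) = -33 - 6 = -39$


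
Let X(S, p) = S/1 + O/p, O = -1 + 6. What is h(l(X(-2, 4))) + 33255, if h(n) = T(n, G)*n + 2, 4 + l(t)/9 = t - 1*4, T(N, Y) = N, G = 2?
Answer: 631337/16 ≈ 39459.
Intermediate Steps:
O = 5
X(S, p) = S + 5/p (X(S, p) = S/1 + 5/p = S*1 + 5/p = S + 5/p)
l(t) = -72 + 9*t (l(t) = -36 + 9*(t - 1*4) = -36 + 9*(t - 4) = -36 + 9*(-4 + t) = -36 + (-36 + 9*t) = -72 + 9*t)
h(n) = 2 + n² (h(n) = n*n + 2 = n² + 2 = 2 + n²)
h(l(X(-2, 4))) + 33255 = (2 + (-72 + 9*(-2 + 5/4))²) + 33255 = (2 + (-72 + 9*(-¾))²) + 33255 = (2 + (-72 - 27/4)²) + 33255 = (2 + (-315/4)²) + 33255 = (2 + 99225/16) + 33255 = 99257/16 + 33255 = 631337/16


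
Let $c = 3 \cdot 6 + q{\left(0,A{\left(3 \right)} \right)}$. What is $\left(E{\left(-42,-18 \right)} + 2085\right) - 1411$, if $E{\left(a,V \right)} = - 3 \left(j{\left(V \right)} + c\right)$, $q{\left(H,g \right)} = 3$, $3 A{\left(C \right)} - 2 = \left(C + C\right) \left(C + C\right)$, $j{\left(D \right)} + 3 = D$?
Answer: $674$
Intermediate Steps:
$j{\left(D \right)} = -3 + D$
$A{\left(C \right)} = \frac{2}{3} + \frac{4 C^{2}}{3}$ ($A{\left(C \right)} = \frac{2}{3} + \frac{\left(C + C\right) \left(C + C\right)}{3} = \frac{2}{3} + \frac{2 C 2 C}{3} = \frac{2}{3} + \frac{4 C^{2}}{3}$)
$c = 21$ ($c = 3 \cdot 6 + 3 = 18 + 3 = 21$)
$E{\left(a,V \right)} = -54 - 3 V$ ($E{\left(a,V \right)} = - 3 \left(\left(-3 + V\right) + 21\right) = - 3 \left(18 + V\right) = -54 - 3 V$)
$\left(E{\left(-42,-18 \right)} + 2085\right) - 1411 = \left(\left(-54 - -54\right) + 2085\right) - 1411 = \left(\left(-54 + 54\right) + 2085\right) - 1411 = \left(0 + 2085\right) - 1411 = 2085 - 1411 = 674$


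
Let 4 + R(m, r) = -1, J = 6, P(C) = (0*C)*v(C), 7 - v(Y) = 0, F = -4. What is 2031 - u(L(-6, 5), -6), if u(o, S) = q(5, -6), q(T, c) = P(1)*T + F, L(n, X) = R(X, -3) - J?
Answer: 2035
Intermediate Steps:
v(Y) = 7 (v(Y) = 7 - 1*0 = 7 + 0 = 7)
P(C) = 0 (P(C) = (0*C)*7 = 0*7 = 0)
R(m, r) = -5 (R(m, r) = -4 - 1 = -5)
L(n, X) = -11 (L(n, X) = -5 - 1*6 = -5 - 6 = -11)
q(T, c) = -4 (q(T, c) = 0*T - 4 = 0 - 4 = -4)
u(o, S) = -4
2031 - u(L(-6, 5), -6) = 2031 - 1*(-4) = 2031 + 4 = 2035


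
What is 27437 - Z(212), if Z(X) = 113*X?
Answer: 3481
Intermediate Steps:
27437 - Z(212) = 27437 - 113*212 = 27437 - 1*23956 = 27437 - 23956 = 3481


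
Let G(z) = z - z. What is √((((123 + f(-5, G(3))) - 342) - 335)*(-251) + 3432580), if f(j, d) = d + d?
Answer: √3571634 ≈ 1889.9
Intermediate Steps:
G(z) = 0
f(j, d) = 2*d
√((((123 + f(-5, G(3))) - 342) - 335)*(-251) + 3432580) = √((((123 + 2*0) - 342) - 335)*(-251) + 3432580) = √((((123 + 0) - 342) - 335)*(-251) + 3432580) = √(((123 - 342) - 335)*(-251) + 3432580) = √((-219 - 335)*(-251) + 3432580) = √(-554*(-251) + 3432580) = √(139054 + 3432580) = √3571634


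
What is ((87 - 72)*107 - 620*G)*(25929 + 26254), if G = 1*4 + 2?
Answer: -110367045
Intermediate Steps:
G = 6 (G = 4 + 2 = 6)
((87 - 72)*107 - 620*G)*(25929 + 26254) = ((87 - 72)*107 - 620*6)*(25929 + 26254) = (15*107 - 3720)*52183 = (1605 - 3720)*52183 = -2115*52183 = -110367045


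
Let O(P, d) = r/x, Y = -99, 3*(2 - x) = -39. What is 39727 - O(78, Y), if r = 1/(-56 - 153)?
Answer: 124544146/3135 ≈ 39727.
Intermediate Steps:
x = 15 (x = 2 - ⅓*(-39) = 2 + 13 = 15)
r = -1/209 (r = 1/(-209) = -1/209 ≈ -0.0047847)
O(P, d) = -1/3135 (O(P, d) = -1/209/15 = -1/209*1/15 = -1/3135)
39727 - O(78, Y) = 39727 - 1*(-1/3135) = 39727 + 1/3135 = 124544146/3135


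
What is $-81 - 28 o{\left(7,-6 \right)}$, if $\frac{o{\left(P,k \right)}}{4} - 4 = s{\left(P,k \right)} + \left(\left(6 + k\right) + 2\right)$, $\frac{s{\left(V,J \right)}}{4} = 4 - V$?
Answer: $591$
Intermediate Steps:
$s{\left(V,J \right)} = 16 - 4 V$ ($s{\left(V,J \right)} = 4 \left(4 - V\right) = 16 - 4 V$)
$o{\left(P,k \right)} = 112 - 16 P + 4 k$ ($o{\left(P,k \right)} = 16 + 4 \left(\left(16 - 4 P\right) + \left(\left(6 + k\right) + 2\right)\right) = 16 + 4 \left(\left(16 - 4 P\right) + \left(8 + k\right)\right) = 16 + 4 \left(24 + k - 4 P\right) = 16 + \left(96 - 16 P + 4 k\right) = 112 - 16 P + 4 k$)
$-81 - 28 o{\left(7,-6 \right)} = -81 - 28 \left(112 - 112 + 4 \left(-6\right)\right) = -81 - 28 \left(112 - 112 - 24\right) = -81 - -672 = -81 + 672 = 591$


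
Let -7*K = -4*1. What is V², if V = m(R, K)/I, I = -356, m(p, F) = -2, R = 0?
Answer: 1/31684 ≈ 3.1562e-5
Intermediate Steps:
K = 4/7 (K = -(-4)/7 = -⅐*(-4) = 4/7 ≈ 0.57143)
V = 1/178 (V = -2/(-356) = -2*(-1/356) = 1/178 ≈ 0.0056180)
V² = (1/178)² = 1/31684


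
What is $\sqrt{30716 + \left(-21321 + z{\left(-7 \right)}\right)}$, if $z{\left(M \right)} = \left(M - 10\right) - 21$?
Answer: $\sqrt{9357} \approx 96.732$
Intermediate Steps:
$z{\left(M \right)} = -31 + M$ ($z{\left(M \right)} = \left(-10 + M\right) - 21 = -31 + M$)
$\sqrt{30716 + \left(-21321 + z{\left(-7 \right)}\right)} = \sqrt{30716 - 21359} = \sqrt{9357}$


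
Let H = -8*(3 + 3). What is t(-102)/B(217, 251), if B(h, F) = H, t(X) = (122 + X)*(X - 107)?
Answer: 1045/12 ≈ 87.083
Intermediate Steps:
H = -48 (H = -8*6 = -48)
t(X) = (-107 + X)*(122 + X) (t(X) = (122 + X)*(-107 + X) = (-107 + X)*(122 + X))
B(h, F) = -48
t(-102)/B(217, 251) = (-13054 + (-102)² + 15*(-102))/(-48) = (-13054 + 10404 - 1530)*(-1/48) = -4180*(-1/48) = 1045/12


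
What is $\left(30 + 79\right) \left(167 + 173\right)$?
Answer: $37060$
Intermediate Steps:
$\left(30 + 79\right) \left(167 + 173\right) = 109 \cdot 340 = 37060$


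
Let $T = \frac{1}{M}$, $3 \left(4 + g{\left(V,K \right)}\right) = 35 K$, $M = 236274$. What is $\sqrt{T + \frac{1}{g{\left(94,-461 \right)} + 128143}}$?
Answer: $\frac{2 \sqrt{1464448459275123}}{21753865317} \approx 0.0035183$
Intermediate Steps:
$g{\left(V,K \right)} = -4 + \frac{35 K}{3}$
$T = \frac{1}{236274} \approx 4.2324 \cdot 10^{-6}$
$\sqrt{T + \frac{1}{g{\left(94,-461 \right)} + 128143}} = \sqrt{\frac{1}{236274} + \frac{1}{\left(-4 + \frac{35}{3} \left(-461\right)\right) + 128143}} = \sqrt{\frac{1}{236274} + \frac{1}{\left(-4 - \frac{16135}{3}\right) + 128143}} = \sqrt{\frac{1}{236274} + \frac{1}{- \frac{16147}{3} + 128143}} = \sqrt{\frac{1}{236274} + \frac{1}{\frac{368282}{3}}} = \sqrt{\frac{1}{236274} + \frac{3}{368282}} = \sqrt{\frac{269276}{21753865317}} = \frac{2 \sqrt{1464448459275123}}{21753865317}$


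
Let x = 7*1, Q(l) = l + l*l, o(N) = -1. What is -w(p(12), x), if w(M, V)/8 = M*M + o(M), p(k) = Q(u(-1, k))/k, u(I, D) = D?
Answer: -1344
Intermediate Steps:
Q(l) = l + l²
p(k) = 1 + k (p(k) = (k*(1 + k))/k = 1 + k)
x = 7
w(M, V) = -8 + 8*M² (w(M, V) = 8*(M*M - 1) = 8*(M² - 1) = 8*(-1 + M²) = -8 + 8*M²)
-w(p(12), x) = -(-8 + 8*(1 + 12)²) = -(-8 + 8*13²) = -(-8 + 8*169) = -(-8 + 1352) = -1*1344 = -1344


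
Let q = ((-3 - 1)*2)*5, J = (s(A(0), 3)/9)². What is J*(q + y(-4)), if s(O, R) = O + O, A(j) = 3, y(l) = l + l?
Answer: -64/3 ≈ -21.333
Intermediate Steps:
y(l) = 2*l
s(O, R) = 2*O
J = 4/9 (J = ((2*3)/9)² = (6*(⅑))² = (⅔)² = 4/9 ≈ 0.44444)
q = -40 (q = -4*2*5 = -8*5 = -40)
J*(q + y(-4)) = 4*(-40 + 2*(-4))/9 = 4*(-40 - 8)/9 = (4/9)*(-48) = -64/3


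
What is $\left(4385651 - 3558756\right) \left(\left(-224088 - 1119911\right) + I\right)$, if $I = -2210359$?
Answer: $-2939080858410$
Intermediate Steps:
$\left(4385651 - 3558756\right) \left(\left(-224088 - 1119911\right) + I\right) = \left(4385651 - 3558756\right) \left(\left(-224088 - 1119911\right) - 2210359\right) = 826895 \left(-1343999 - 2210359\right) = 826895 \left(-3554358\right) = -2939080858410$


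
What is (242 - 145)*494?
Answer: 47918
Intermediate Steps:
(242 - 145)*494 = 97*494 = 47918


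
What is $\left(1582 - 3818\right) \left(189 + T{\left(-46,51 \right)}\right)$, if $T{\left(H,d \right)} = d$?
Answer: $-536640$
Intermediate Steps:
$\left(1582 - 3818\right) \left(189 + T{\left(-46,51 \right)}\right) = \left(1582 - 3818\right) \left(189 + 51\right) = \left(-2236\right) 240 = -536640$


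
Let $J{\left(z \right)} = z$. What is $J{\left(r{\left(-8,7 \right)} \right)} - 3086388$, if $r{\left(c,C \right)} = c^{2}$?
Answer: $-3086324$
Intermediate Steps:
$J{\left(r{\left(-8,7 \right)} \right)} - 3086388 = \left(-8\right)^{2} - 3086388 = 64 - 3086388 = -3086324$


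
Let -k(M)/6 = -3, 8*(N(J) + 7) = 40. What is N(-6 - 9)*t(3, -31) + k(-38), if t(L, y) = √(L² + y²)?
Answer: 18 - 2*√970 ≈ -44.290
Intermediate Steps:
N(J) = -2 (N(J) = -7 + (⅛)*40 = -7 + 5 = -2)
k(M) = 18 (k(M) = -6*(-3) = 18)
N(-6 - 9)*t(3, -31) + k(-38) = -2*√(3² + (-31)²) + 18 = -2*√(9 + 961) + 18 = -2*√970 + 18 = 18 - 2*√970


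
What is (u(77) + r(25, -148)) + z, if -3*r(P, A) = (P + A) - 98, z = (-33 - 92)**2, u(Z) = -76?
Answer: 46868/3 ≈ 15623.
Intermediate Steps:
z = 15625 (z = (-125)**2 = 15625)
r(P, A) = 98/3 - A/3 - P/3 (r(P, A) = -((P + A) - 98)/3 = -((A + P) - 98)/3 = -(-98 + A + P)/3 = 98/3 - A/3 - P/3)
(u(77) + r(25, -148)) + z = (-76 + (98/3 - 1/3*(-148) - 1/3*25)) + 15625 = (-76 + (98/3 + 148/3 - 25/3)) + 15625 = (-76 + 221/3) + 15625 = -7/3 + 15625 = 46868/3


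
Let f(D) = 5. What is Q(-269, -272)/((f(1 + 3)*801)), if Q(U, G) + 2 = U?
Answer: -271/4005 ≈ -0.067665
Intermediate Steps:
Q(U, G) = -2 + U
Q(-269, -272)/((f(1 + 3)*801)) = (-2 - 269)/((5*801)) = -271/4005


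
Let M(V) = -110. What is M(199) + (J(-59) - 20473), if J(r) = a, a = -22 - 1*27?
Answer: -20632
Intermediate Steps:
a = -49 (a = -22 - 27 = -49)
J(r) = -49
M(199) + (J(-59) - 20473) = -110 + (-49 - 20473) = -110 - 20522 = -20632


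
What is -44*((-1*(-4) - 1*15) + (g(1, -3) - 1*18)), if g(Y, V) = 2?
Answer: 1188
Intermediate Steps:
-44*((-1*(-4) - 1*15) + (g(1, -3) - 1*18)) = -44*((-1*(-4) - 1*15) + (2 - 1*18)) = -44*((4 - 15) + (2 - 18)) = -44*(-11 - 16) = -44*(-27) = 1188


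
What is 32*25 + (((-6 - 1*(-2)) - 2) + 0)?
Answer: 794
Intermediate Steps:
32*25 + (((-6 - 1*(-2)) - 2) + 0) = 800 + (((-6 + 2) - 2) + 0) = 800 + ((-4 - 2) + 0) = 800 + (-6 + 0) = 800 - 6 = 794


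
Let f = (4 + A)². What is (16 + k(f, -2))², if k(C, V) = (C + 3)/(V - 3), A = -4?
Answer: 5929/25 ≈ 237.16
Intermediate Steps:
f = 0 (f = (4 - 4)² = 0² = 0)
k(C, V) = (3 + C)/(-3 + V)
(16 + k(f, -2))² = (16 + (3 + 0)/(-3 - 2))² = (16 + 3/(-5))² = (16 - ⅕*3)² = (16 - ⅗)² = (77/5)² = 5929/25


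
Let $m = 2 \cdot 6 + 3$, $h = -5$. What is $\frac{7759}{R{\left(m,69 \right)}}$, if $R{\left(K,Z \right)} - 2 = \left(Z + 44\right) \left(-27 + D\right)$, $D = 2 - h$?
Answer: $- \frac{7759}{2258} \approx -3.4362$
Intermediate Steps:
$D = 7$ ($D = 2 - -5 = 2 + 5 = 7$)
$m = 15$ ($m = 12 + 3 = 15$)
$R{\left(K,Z \right)} = -878 - 20 Z$ ($R{\left(K,Z \right)} = 2 + \left(Z + 44\right) \left(-27 + 7\right) = 2 + \left(44 + Z\right) \left(-20\right) = 2 - \left(880 + 20 Z\right) = -878 - 20 Z$)
$\frac{7759}{R{\left(m,69 \right)}} = \frac{7759}{-878 - 1380} = \frac{7759}{-2258} = 7759 \left(- \frac{1}{2258}\right) = - \frac{7759}{2258}$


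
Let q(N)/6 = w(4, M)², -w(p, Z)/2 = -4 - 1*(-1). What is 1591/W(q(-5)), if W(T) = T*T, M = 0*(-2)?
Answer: 1591/46656 ≈ 0.034101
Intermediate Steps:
M = 0
w(p, Z) = 6 (w(p, Z) = -2*(-4 - 1*(-1)) = -2*(-4 + 1) = -2*(-3) = 6)
q(N) = 216 (q(N) = 6*6² = 6*36 = 216)
W(T) = T²
1591/W(q(-5)) = 1591/216² = 1591/46656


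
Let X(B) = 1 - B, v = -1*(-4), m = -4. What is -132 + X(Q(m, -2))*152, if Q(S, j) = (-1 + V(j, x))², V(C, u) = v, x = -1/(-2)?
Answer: -1348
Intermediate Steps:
x = ½ (x = -1*(-½) = ½ ≈ 0.50000)
v = 4
V(C, u) = 4
Q(S, j) = 9 (Q(S, j) = (-1 + 4)² = 3² = 9)
-132 + X(Q(m, -2))*152 = -132 + (1 - 1*9)*152 = -132 + (1 - 9)*152 = -132 - 8*152 = -132 - 1216 = -1348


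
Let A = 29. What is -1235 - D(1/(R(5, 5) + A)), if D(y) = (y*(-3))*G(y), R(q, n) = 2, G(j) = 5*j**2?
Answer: -36791870/29791 ≈ -1235.0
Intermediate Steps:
D(y) = -15*y**3 (D(y) = (y*(-3))*(5*y**2) = (-3*y)*(5*y**2) = -15*y**3)
-1235 - D(1/(R(5, 5) + A)) = -1235 - (-15)*(1/(2 + 29))**3 = -1235 - (-15)*(1/31)**3 = -1235 - (-15)/29791 = -1235 - 1*(-15/29791) = -1235 + 15/29791 = -36791870/29791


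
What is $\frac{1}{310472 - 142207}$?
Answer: $\frac{1}{168265} \approx 5.943 \cdot 10^{-6}$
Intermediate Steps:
$\frac{1}{310472 - 142207} = \frac{1}{168265}$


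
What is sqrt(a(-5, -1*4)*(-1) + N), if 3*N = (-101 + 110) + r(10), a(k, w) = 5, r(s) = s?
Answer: 2*sqrt(3)/3 ≈ 1.1547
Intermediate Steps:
N = 19/3 (N = ((-101 + 110) + 10)/3 = (9 + 10)/3 = (1/3)*19 = 19/3 ≈ 6.3333)
sqrt(a(-5, -1*4)*(-1) + N) = sqrt(5*(-1) + 19/3) = sqrt(-5 + 19/3) = sqrt(4/3) = 2*sqrt(3)/3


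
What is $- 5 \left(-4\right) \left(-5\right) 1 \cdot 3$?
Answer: $-300$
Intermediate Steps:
$- 5 \left(-4\right) \left(-5\right) 1 \cdot 3 = - 5 \cdot 20 \cdot 1 \cdot 3 = \left(-5\right) 20 \cdot 3 = \left(-100\right) 3 = -300$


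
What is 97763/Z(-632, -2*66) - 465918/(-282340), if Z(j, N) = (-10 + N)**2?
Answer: 486804947/74909260 ≈ 6.4986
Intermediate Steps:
97763/Z(-632, -2*66) - 465918/(-282340) = 97763/((-10 - 2*66)**2) - 465918/(-282340) = 97763/((-10 - 132)**2) - 465918*(-1/282340) = 97763/((-142)**2) + 12261/7430 = 97763/20164 + 12261/7430 = 486804947/74909260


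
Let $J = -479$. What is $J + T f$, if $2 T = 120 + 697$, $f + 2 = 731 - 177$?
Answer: $225013$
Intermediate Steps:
$f = 552$ ($f = -2 + \left(731 - 177\right) = -2 + 554 = 552$)
$T = \frac{817}{2}$ ($T = \frac{120 + 697}{2} = \frac{1}{2} \cdot 817 = \frac{817}{2} \approx 408.5$)
$J + T f = -479 + \frac{817}{2} \cdot 552 = -479 + 225492 = 225013$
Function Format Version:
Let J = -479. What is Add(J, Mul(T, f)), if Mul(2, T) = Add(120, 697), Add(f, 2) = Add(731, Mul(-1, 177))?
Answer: 225013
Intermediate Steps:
f = 552 (f = Add(-2, Add(731, Mul(-1, 177))) = Add(-2, Add(731, -177)) = Add(-2, 554) = 552)
T = Rational(817, 2) (T = Mul(Rational(1, 2), Add(120, 697)) = Mul(Rational(1, 2), 817) = Rational(817, 2) ≈ 408.50)
Add(J, Mul(T, f)) = Add(-479, Mul(Rational(817, 2), 552)) = Add(-479, 225492) = 225013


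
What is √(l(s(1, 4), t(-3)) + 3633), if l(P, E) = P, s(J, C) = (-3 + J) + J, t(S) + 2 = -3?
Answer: 4*√227 ≈ 60.266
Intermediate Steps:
t(S) = -5 (t(S) = -2 - 3 = -5)
s(J, C) = -3 + 2*J
√(l(s(1, 4), t(-3)) + 3633) = √((-3 + 2*1) + 3633) = √((-3 + 2) + 3633) = √(-1 + 3633) = √3632 = 4*√227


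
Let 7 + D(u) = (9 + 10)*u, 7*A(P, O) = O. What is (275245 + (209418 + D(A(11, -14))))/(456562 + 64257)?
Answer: 484618/520819 ≈ 0.93049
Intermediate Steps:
A(P, O) = O/7
D(u) = -7 + 19*u (D(u) = -7 + (9 + 10)*u = -7 + 19*u)
(275245 + (209418 + D(A(11, -14))))/(456562 + 64257) = (275245 + (209418 + (-7 + 19*((1/7)*(-14)))))/(456562 + 64257) = (275245 + (209418 + (-7 + 19*(-2))))/520819 = (275245 + (209418 + (-7 - 38)))*(1/520819) = (275245 + (209418 - 45))*(1/520819) = (275245 + 209373)*(1/520819) = 484618*(1/520819) = 484618/520819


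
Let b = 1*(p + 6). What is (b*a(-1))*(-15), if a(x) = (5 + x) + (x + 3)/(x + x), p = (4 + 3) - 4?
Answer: -405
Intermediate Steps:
p = 3 (p = 7 - 4 = 3)
b = 9 (b = 1*(3 + 6) = 1*9 = 9)
a(x) = 5 + x + (3 + x)/(2*x) (a(x) = (5 + x) + (3 + x)/((2*x)) = (5 + x) + (3 + x)*(1/(2*x)) = (5 + x) + (3 + x)/(2*x) = 5 + x + (3 + x)/(2*x))
(b*a(-1))*(-15) = (9*(11/2 - 1 + (3/2)/(-1)))*(-15) = (9*(11/2 - 1 + (3/2)*(-1)))*(-15) = (9*(11/2 - 1 - 3/2))*(-15) = (9*3)*(-15) = 27*(-15) = -405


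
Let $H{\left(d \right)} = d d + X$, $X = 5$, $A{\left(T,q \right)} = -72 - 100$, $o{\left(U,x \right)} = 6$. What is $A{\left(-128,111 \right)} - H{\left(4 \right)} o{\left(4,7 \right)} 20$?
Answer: $-2692$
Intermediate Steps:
$A{\left(T,q \right)} = -172$ ($A{\left(T,q \right)} = -72 - 100 = -172$)
$H{\left(d \right)} = 5 + d^{2}$ ($H{\left(d \right)} = d d + 5 = d^{2} + 5 = 5 + d^{2}$)
$A{\left(-128,111 \right)} - H{\left(4 \right)} o{\left(4,7 \right)} 20 = -172 - \left(5 + 4^{2}\right) 6 \cdot 20 = -172 - \left(5 + 16\right) 6 \cdot 20 = -172 - 21 \cdot 6 \cdot 20 = -172 - 126 \cdot 20 = -172 - 2520 = -2692$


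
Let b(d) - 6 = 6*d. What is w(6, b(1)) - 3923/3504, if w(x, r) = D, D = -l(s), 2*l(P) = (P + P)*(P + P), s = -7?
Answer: -347315/3504 ≈ -99.120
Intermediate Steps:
b(d) = 6 + 6*d
l(P) = 2*P**2 (l(P) = ((P + P)*(P + P))/2 = ((2*P)*(2*P))/2 = (4*P**2)/2 = 2*P**2)
D = -98 (D = -2*(-7)**2 = -2*49 = -1*98 = -98)
w(x, r) = -98
w(6, b(1)) - 3923/3504 = -98 - 3923/3504 = -347315/3504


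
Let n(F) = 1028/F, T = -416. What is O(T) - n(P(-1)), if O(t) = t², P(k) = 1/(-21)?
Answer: 194644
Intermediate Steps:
P(k) = -1/21
O(T) - n(P(-1)) = (-416)² - 1028/(-1/21) = 173056 - 1028*(-21) = 173056 - 1*(-21588) = 173056 + 21588 = 194644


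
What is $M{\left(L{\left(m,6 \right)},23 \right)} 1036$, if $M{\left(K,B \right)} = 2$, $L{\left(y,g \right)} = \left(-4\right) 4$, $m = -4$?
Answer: $2072$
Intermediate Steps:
$L{\left(y,g \right)} = -16$
$M{\left(L{\left(m,6 \right)},23 \right)} 1036 = 2 \cdot 1036 = 2072$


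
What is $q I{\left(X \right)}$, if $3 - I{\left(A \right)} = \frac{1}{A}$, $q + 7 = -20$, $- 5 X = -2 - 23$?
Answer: $- \frac{378}{5} \approx -75.6$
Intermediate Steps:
$X = 5$ ($X = - \frac{-2 - 23}{5} = \left(- \frac{1}{5}\right) \left(-25\right) = 5$)
$q = -27$ ($q = -7 - 20 = -27$)
$I{\left(A \right)} = 3 - \frac{1}{A}$
$q I{\left(X \right)} = - 27 \left(3 - \frac{1}{5}\right) = \left(-27\right) \frac{14}{5} = - \frac{378}{5}$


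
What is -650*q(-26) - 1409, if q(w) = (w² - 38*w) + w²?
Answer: -1522409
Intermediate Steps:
q(w) = -38*w + 2*w²
-650*q(-26) - 1409 = -1300*(-26)*(-19 - 26) - 1409 = -1300*(-26)*(-45) - 1409 = -650*2340 - 1409 = -1521000 - 1409 = -1522409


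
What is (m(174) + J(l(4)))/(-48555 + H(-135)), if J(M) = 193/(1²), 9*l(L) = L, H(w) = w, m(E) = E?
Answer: -367/48690 ≈ -0.0075375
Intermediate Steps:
l(L) = L/9
J(M) = 193 (J(M) = 193/1 = 193*1 = 193)
(m(174) + J(l(4)))/(-48555 + H(-135)) = (174 + 193)/(-48555 - 135) = 367/(-48690) = 367*(-1/48690) = -367/48690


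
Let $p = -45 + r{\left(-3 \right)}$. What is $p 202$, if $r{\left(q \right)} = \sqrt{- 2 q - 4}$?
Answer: $-9090 + 202 \sqrt{2} \approx -8804.3$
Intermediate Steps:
$r{\left(q \right)} = \sqrt{-4 - 2 q}$
$p = -45 + \sqrt{2}$ ($p = -45 + \sqrt{-4 - -6} = -45 + \sqrt{-4 + 6} = -45 + \sqrt{2} \approx -43.586$)
$p 202 = \left(-45 + \sqrt{2}\right) 202 = -9090 + 202 \sqrt{2}$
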